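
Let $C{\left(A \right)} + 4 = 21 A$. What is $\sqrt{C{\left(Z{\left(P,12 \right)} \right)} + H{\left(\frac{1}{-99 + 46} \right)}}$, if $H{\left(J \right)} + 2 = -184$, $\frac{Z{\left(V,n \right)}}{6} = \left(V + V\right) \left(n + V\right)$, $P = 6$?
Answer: $\sqrt{27026} \approx 164.4$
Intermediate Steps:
$Z{\left(V,n \right)} = 12 V \left(V + n\right)$ ($Z{\left(V,n \right)} = 6 \left(V + V\right) \left(n + V\right) = 6 \cdot 2 V \left(V + n\right) = 12 V \left(V + n\right)$)
$H{\left(J \right)} = -186$ ($H{\left(J \right)} = -2 - 184 = -186$)
$C{\left(A \right)} = -4 + 21 A$
$\sqrt{C{\left(Z{\left(P,12 \right)} \right)} + H{\left(\frac{1}{-99 + 46} \right)}} = \sqrt{\left(-4 + 21 \cdot 12 \cdot 6 \left(6 + 12\right)\right) - 186} = \sqrt{\left(-4 + 21 \cdot 12 \cdot 6 \cdot 18\right) - 186} = \sqrt{\left(-4 + 21 \cdot 1296\right) - 186} = \sqrt{\left(-4 + 27216\right) - 186} = \sqrt{27212 - 186} = \sqrt{27026}$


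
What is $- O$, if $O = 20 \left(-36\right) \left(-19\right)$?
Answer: $-13680$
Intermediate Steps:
$O = 13680$ ($O = \left(-720\right) \left(-19\right) = 13680$)
$- O = \left(-1\right) 13680 = -13680$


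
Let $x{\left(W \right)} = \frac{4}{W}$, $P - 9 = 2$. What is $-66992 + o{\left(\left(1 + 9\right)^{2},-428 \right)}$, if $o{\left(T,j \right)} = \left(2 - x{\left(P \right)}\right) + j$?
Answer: $- \frac{741602}{11} \approx -67418.0$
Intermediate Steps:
$P = 11$ ($P = 9 + 2 = 11$)
$o{\left(T,j \right)} = \frac{18}{11} + j$ ($o{\left(T,j \right)} = \left(2 - \frac{4}{11}\right) + j = \frac{18}{11} + j$)
$-66992 + o{\left(\left(1 + 9\right)^{2},-428 \right)} = -66992 + \left(\frac{18}{11} - 428\right) = -66992 - \frac{4690}{11} = - \frac{741602}{11}$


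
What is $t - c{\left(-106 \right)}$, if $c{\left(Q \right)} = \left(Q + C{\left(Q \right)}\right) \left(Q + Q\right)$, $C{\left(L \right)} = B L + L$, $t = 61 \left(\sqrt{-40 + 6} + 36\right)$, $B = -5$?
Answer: $69612 + 61 i \sqrt{34} \approx 69612.0 + 355.69 i$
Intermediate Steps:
$t = 2196 + 61 i \sqrt{34}$ ($t = 61 \left(\sqrt{-34} + 36\right) = 61 \left(i \sqrt{34} + 36\right) = 61 \left(36 + i \sqrt{34}\right) = 2196 + 61 i \sqrt{34} \approx 2196.0 + 355.69 i$)
$C{\left(L \right)} = - 4 L$ ($C{\left(L \right)} = - 5 L + L = - 4 L$)
$c{\left(Q \right)} = - 6 Q^{2}$ ($c{\left(Q \right)} = \left(Q - 4 Q\right) \left(Q + Q\right) = - 3 Q 2 Q = - 6 Q^{2}$)
$t - c{\left(-106 \right)} = \left(2196 + 61 i \sqrt{34}\right) - - 6 \left(-106\right)^{2} = \left(2196 + 61 i \sqrt{34}\right) - \left(-6\right) 11236 = \left(2196 + 61 i \sqrt{34}\right) - -67416 = \left(2196 + 61 i \sqrt{34}\right) + 67416 = 69612 + 61 i \sqrt{34}$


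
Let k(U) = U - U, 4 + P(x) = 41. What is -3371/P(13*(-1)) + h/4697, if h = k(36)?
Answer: -3371/37 ≈ -91.108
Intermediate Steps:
P(x) = 37 (P(x) = -4 + 41 = 37)
k(U) = 0
h = 0
-3371/P(13*(-1)) + h/4697 = -3371/37 + 0/4697 = -3371*1/37 + 0*(1/4697) = -3371/37 + 0 = -3371/37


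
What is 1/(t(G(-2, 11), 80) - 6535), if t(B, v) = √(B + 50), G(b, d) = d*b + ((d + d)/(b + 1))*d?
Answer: -6535/42706439 - I*√214/42706439 ≈ -0.00015302 - 3.4254e-7*I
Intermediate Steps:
G(b, d) = b*d + 2*d²/(1 + b) (G(b, d) = b*d + ((2*d)/(1 + b))*d = b*d + (2*d/(1 + b))*d = b*d + 2*d²/(1 + b))
t(B, v) = √(50 + B)
1/(t(G(-2, 11), 80) - 6535) = 1/(√(50 + 11*(-2 + (-2)² + 2*11)/(1 - 2)) - 6535) = 1/(√(50 + 11*(-2 + 4 + 22)/(-1)) - 6535) = 1/(√(50 + 11*(-1)*24) - 6535) = 1/(√(50 - 264) - 6535) = 1/(√(-214) - 6535) = 1/(I*√214 - 6535) = 1/(-6535 + I*√214)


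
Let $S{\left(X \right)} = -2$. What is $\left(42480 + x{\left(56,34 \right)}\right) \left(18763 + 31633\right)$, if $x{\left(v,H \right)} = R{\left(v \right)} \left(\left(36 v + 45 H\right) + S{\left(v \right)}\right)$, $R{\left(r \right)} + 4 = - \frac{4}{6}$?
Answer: $\frac{3922018304}{3} \approx 1.3073 \cdot 10^{9}$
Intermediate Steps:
$R{\left(r \right)} = - \frac{14}{3}$ ($R{\left(r \right)} = -4 - \frac{4}{6} = -4 - \frac{2}{3} = - \frac{14}{3}$)
$x{\left(v,H \right)} = \frac{28}{3} - 210 H - 168 v$ ($x{\left(v,H \right)} = - \frac{14 \left(\left(36 v + 45 H\right) - 2\right)}{3} = - \frac{14 \left(-2 + 36 v + 45 H\right)}{3} = \frac{28}{3} - 210 H - 168 v$)
$\left(42480 + x{\left(56,34 \right)}\right) \left(18763 + 31633\right) = \left(42480 - \frac{49616}{3}\right) \left(18763 + 31633\right) = \left(42480 - \frac{49616}{3}\right) 50396 = \frac{77824}{3} \cdot 50396 = \frac{3922018304}{3}$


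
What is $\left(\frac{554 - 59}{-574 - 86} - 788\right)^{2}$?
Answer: $\frac{9954025}{16} \approx 6.2213 \cdot 10^{5}$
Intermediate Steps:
$\left(\frac{554 - 59}{-574 - 86} - 788\right)^{2} = \left(\frac{495}{-660} - 788\right)^{2} = \left(495 \left(- \frac{1}{660}\right) - 788\right)^{2} = \left(- \frac{3}{4} - 788\right)^{2} = \left(- \frac{3155}{4}\right)^{2} = \frac{9954025}{16}$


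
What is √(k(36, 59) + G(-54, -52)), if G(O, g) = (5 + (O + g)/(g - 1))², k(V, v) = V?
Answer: √85 ≈ 9.2195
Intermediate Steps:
G(O, g) = (5 + (O + g)/(-1 + g))²
√(k(36, 59) + G(-54, -52)) = √(36 + (-5 - 54 + 6*(-52))²/(-1 - 52)²) = √(36 + (-5 - 54 - 312)²/(-53)²) = √(36 + (1/2809)*(-371)²) = √(36 + (1/2809)*137641) = √(36 + 49) = √85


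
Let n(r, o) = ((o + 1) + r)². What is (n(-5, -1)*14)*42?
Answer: 14700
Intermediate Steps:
n(r, o) = (1 + o + r)² (n(r, o) = ((1 + o) + r)² = (1 + o + r)²)
(n(-5, -1)*14)*42 = ((1 - 1 - 5)²*14)*42 = ((-5)²*14)*42 = (25*14)*42 = 350*42 = 14700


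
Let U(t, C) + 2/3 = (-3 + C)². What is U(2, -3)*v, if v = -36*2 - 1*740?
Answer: -86072/3 ≈ -28691.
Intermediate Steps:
U(t, C) = -⅔ + (-3 + C)²
v = -812 (v = -72 - 740 = -812)
U(2, -3)*v = (-⅔ + (-3 - 3)²)*(-812) = (-⅔ + (-6)²)*(-812) = (-⅔ + 36)*(-812) = (106/3)*(-812) = -86072/3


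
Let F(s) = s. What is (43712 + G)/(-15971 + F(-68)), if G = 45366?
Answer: -89078/16039 ≈ -5.5538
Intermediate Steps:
(43712 + G)/(-15971 + F(-68)) = (43712 + 45366)/(-15971 - 68) = 89078/(-16039) = 89078*(-1/16039) = -89078/16039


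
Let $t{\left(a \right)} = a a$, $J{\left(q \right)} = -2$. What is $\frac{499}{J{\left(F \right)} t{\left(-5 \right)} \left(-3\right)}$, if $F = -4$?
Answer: $\frac{499}{150} \approx 3.3267$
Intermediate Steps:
$t{\left(a \right)} = a^{2}$
$\frac{499}{J{\left(F \right)} t{\left(-5 \right)} \left(-3\right)} = \frac{499}{- 2 \left(-5\right)^{2} \left(-3\right)} = \frac{499}{\left(-2\right) 25 \left(-3\right)} = \frac{499}{\left(-50\right) \left(-3\right)} = \frac{499}{150}$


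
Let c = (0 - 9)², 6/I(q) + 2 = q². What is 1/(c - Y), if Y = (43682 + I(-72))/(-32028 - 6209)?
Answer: 99072067/8138017492 ≈ 0.012174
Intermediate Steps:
I(q) = 6/(-2 + q²)
Y = -113180065/99072067 (Y = (43682 + 6/(-2 + (-72)²))/(-32028 - 6209) = (43682 + 6/(-2 + 5184))/(-38237) = (43682 + 6/5182)*(-1/38237) = (43682 + 6*(1/5182))*(-1/38237) = (43682 + 3/2591)*(-1/38237) = (113180065/2591)*(-1/38237) = -113180065/99072067 ≈ -1.1424)
c = 81 (c = (-9)² = 81)
1/(c - Y) = 1/(81 - 1*(-113180065/99072067)) = 1/(81 + 113180065/99072067) = 1/(8138017492/99072067) = 99072067/8138017492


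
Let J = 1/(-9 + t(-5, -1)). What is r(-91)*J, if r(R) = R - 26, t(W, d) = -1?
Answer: 117/10 ≈ 11.700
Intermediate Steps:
r(R) = -26 + R
J = -⅒ (J = 1/(-9 - 1) = 1/(-10) = -⅒ ≈ -0.10000)
r(-91)*J = (-26 - 91)*(-⅒) = -117*(-⅒) = 117/10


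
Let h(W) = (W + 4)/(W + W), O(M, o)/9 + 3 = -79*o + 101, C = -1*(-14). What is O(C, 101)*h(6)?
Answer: -118215/2 ≈ -59108.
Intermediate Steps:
C = 14
O(M, o) = 882 - 711*o (O(M, o) = -27 + 9*(-79*o + 101) = -27 + 9*(101 - 79*o) = -27 + (909 - 711*o) = 882 - 711*o)
h(W) = (4 + W)/(2*W) (h(W) = (4 + W)/((2*W)) = (4 + W)*(1/(2*W)) = (4 + W)/(2*W))
O(C, 101)*h(6) = (882 - 711*101)*((½)*(4 + 6)/6) = (882 - 71811)*((½)*(⅙)*10) = -70929*⅚ = -118215/2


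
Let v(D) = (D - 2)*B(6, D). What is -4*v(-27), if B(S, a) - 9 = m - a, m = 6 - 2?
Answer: 4640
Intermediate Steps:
m = 4
B(S, a) = 13 - a (B(S, a) = 9 + (4 - a) = 13 - a)
v(D) = (-2 + D)*(13 - D) (v(D) = (D - 2)*(13 - D) = (-2 + D)*(13 - D))
-4*v(-27) = -4*(-2 - 27)*(13 - 1*(-27)) = -(-116)*(13 + 27) = -(-116)*40 = -4*(-1160) = 4640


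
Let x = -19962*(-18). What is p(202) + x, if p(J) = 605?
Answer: 359921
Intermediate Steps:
x = 359316
p(202) + x = 605 + 359316 = 359921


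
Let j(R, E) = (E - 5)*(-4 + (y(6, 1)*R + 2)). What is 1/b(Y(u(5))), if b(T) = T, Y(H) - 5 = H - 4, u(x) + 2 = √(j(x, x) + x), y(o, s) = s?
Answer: ¼ + √5/4 ≈ 0.80902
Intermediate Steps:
j(R, E) = (-5 + E)*(-2 + R) (j(R, E) = (E - 5)*(-4 + (1*R + 2)) = (-5 + E)*(-4 + (R + 2)) = (-5 + E)*(-4 + (2 + R)) = (-5 + E)*(-2 + R))
u(x) = -2 + √(10 + x² - 6*x) (u(x) = -2 + √((10 - 5*x - 2*x + x*x) + x) = -2 + √((10 - 5*x - 2*x + x²) + x) = -2 + √((10 + x² - 7*x) + x) = -2 + √(10 + x² - 6*x))
Y(H) = 1 + H (Y(H) = 5 + (H - 4) = 5 + (-4 + H) = 1 + H)
1/b(Y(u(5))) = 1/(1 + (-2 + √(10 + 5² - 6*5))) = 1/(1 + (-2 + √(10 + 25 - 30))) = 1/(1 + (-2 + √5)) = 1/(-1 + √5)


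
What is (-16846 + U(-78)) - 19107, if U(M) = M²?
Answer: -29869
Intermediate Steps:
(-16846 + U(-78)) - 19107 = (-16846 + (-78)²) - 19107 = (-16846 + 6084) - 19107 = -10762 - 19107 = -29869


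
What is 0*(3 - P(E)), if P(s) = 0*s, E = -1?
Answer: 0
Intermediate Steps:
P(s) = 0
0*(3 - P(E)) = 0*(3 - 1*0) = 0*(3 + 0) = 0*3 = 0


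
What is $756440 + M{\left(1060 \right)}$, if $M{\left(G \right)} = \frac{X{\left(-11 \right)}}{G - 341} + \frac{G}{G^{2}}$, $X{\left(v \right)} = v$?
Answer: $\frac{576513170659}{762140} \approx 7.5644 \cdot 10^{5}$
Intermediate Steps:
$M{\left(G \right)} = \frac{1}{G} - \frac{11}{-341 + G}$ ($M{\left(G \right)} = - \frac{11}{G - 341} + \frac{G}{G^{2}} = - \frac{11}{-341 + G} + \frac{G}{G^{2}} = - \frac{11}{-341 + G} + \frac{1}{G} = \frac{1}{G} - \frac{11}{-341 + G}$)
$756440 + M{\left(1060 \right)} = 756440 + \frac{-341 - 10600}{1060 \left(-341 + 1060\right)} = 756440 + \frac{-341 - 10600}{1060 \cdot 719} = 756440 + \frac{1}{1060} \cdot \frac{1}{719} \left(-10941\right) = 756440 - \frac{10941}{762140} = \frac{576513170659}{762140}$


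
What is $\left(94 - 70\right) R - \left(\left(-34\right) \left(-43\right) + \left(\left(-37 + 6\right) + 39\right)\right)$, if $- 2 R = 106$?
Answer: $-2742$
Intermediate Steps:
$R = -53$ ($R = \left(- \frac{1}{2}\right) 106 = -53$)
$\left(94 - 70\right) R - \left(\left(-34\right) \left(-43\right) + \left(\left(-37 + 6\right) + 39\right)\right) = \left(94 - 70\right) \left(-53\right) - \left(\left(-34\right) \left(-43\right) + \left(\left(-37 + 6\right) + 39\right)\right) = 24 \left(-53\right) - \left(1462 + \left(-31 + 39\right)\right) = -1272 - \left(1462 + 8\right) = -1272 - 1470 = -2742$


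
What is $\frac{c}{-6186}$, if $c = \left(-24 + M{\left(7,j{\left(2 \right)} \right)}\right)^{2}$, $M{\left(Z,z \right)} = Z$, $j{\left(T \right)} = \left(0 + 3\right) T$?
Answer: $- \frac{289}{6186} \approx -0.046718$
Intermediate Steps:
$j{\left(T \right)} = 3 T$
$c = 289$ ($c = \left(-24 + 7\right)^{2} = \left(-17\right)^{2} = 289$)
$\frac{c}{-6186} = \frac{289}{-6186} = 289 \left(- \frac{1}{6186}\right) = - \frac{289}{6186}$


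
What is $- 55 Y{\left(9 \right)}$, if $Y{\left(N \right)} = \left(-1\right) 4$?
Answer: $220$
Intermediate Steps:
$Y{\left(N \right)} = -4$
$- 55 Y{\left(9 \right)} = \left(-55\right) \left(-4\right) = 220$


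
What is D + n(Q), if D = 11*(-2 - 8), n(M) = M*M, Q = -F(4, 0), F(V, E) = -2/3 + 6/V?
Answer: -3935/36 ≈ -109.31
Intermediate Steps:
F(V, E) = -⅔ + 6/V (F(V, E) = -2*⅓ + 6/V = -⅔ + 6/V)
Q = -⅚ (Q = -(-⅔ + 6/4) = -(-⅔ + 6*(¼)) = -(-⅔ + 3/2) = -1*⅚ = -⅚ ≈ -0.83333)
n(M) = M²
D = -110 (D = 11*(-10) = -110)
D + n(Q) = -110 + (-⅚)² = -110 + 25/36 = -3935/36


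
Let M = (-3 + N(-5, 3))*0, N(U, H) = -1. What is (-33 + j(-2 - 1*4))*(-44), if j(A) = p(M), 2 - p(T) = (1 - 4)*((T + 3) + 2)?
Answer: 704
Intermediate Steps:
M = 0 (M = (-3 - 1)*0 = -4*0 = 0)
p(T) = 17 + 3*T (p(T) = 2 - (1 - 4)*((T + 3) + 2) = 2 - (-3)*((3 + T) + 2) = 2 - (-3)*(5 + T) = 2 - (-15 - 3*T) = 2 + (15 + 3*T) = 17 + 3*T)
j(A) = 17 (j(A) = 17 + 3*0 = 17 + 0 = 17)
(-33 + j(-2 - 1*4))*(-44) = (-33 + 17)*(-44) = -16*(-44) = 704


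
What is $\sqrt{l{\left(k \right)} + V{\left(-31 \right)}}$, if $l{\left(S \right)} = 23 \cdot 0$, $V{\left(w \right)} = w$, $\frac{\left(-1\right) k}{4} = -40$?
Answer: $i \sqrt{31} \approx 5.5678 i$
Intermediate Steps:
$k = 160$ ($k = \left(-4\right) \left(-40\right) = 160$)
$l{\left(S \right)} = 0$
$\sqrt{l{\left(k \right)} + V{\left(-31 \right)}} = \sqrt{0 - 31} = \sqrt{-31} = i \sqrt{31}$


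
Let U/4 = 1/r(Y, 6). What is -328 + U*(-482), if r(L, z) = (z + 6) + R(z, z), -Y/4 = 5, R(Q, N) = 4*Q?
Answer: -3434/9 ≈ -381.56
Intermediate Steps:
Y = -20 (Y = -4*5 = -20)
r(L, z) = 6 + 5*z (r(L, z) = (z + 6) + 4*z = (6 + z) + 4*z = 6 + 5*z)
U = 1/9 (U = 4/(6 + 5*6) = 4/(6 + 30) = 4/36 = 4*(1/36) = 1/9 ≈ 0.11111)
-328 + U*(-482) = -328 + (1/9)*(-482) = -328 - 482/9 = -3434/9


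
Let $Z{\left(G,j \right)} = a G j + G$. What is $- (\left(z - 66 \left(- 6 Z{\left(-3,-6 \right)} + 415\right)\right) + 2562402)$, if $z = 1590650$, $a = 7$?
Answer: $-4174370$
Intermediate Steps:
$Z{\left(G,j \right)} = G + 7 G j$ ($Z{\left(G,j \right)} = 7 G j + G = G + 7 G j$)
$- (\left(z - 66 \left(- 6 Z{\left(-3,-6 \right)} + 415\right)\right) + 2562402) = - (\left(1590650 - 66 \left(- 6 \left(- 3 \left(1 + 7 \left(-6\right)\right)\right) + 415\right)\right) + 2562402) = - (\left(1590650 - 66 \left(- 6 \left(- 3 \left(1 - 42\right)\right) + 415\right)\right) + 2562402) = - (\left(1590650 - 66 \left(- 6 \left(\left(-3\right) \left(-41\right)\right) + 415\right)\right) + 2562402) = - (\left(1590650 - 66 \left(\left(-6\right) 123 + 415\right)\right) + 2562402) = - (\left(1590650 - 66 \left(-738 + 415\right)\right) + 2562402) = - (\left(1590650 - -21318\right) + 2562402) = - (\left(1590650 + 21318\right) + 2562402) = - (1611968 + 2562402) = \left(-1\right) 4174370 = -4174370$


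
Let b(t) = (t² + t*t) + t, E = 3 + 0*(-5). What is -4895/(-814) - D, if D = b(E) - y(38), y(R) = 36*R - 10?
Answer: 99383/74 ≈ 1343.0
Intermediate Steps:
E = 3 (E = 3 + 0 = 3)
b(t) = t + 2*t² (b(t) = (t² + t²) + t = 2*t² + t = t + 2*t²)
y(R) = -10 + 36*R
D = -1337 (D = 3*(1 + 2*3) - (-10 + 36*38) = 3*(1 + 6) - (-10 + 1368) = 3*7 - 1*1358 = 21 - 1358 = -1337)
-4895/(-814) - D = -4895/(-814) - 1*(-1337) = -4895*(-1/814) + 1337 = 445/74 + 1337 = 99383/74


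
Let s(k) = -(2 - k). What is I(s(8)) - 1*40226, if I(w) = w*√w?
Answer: -40226 + 6*√6 ≈ -40211.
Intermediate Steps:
s(k) = -2 + k
I(w) = w^(3/2)
I(s(8)) - 1*40226 = (-2 + 8)^(3/2) - 1*40226 = 6^(3/2) - 40226 = 6*√6 - 40226 = -40226 + 6*√6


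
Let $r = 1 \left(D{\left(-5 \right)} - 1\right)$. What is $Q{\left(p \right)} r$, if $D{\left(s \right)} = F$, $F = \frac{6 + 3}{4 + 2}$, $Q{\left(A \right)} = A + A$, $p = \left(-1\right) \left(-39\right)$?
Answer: $39$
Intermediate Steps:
$p = 39$
$Q{\left(A \right)} = 2 A$
$F = \frac{3}{2}$ ($F = \frac{9}{6} = 9 \cdot \frac{1}{6} = \frac{3}{2} \approx 1.5$)
$D{\left(s \right)} = \frac{3}{2}$
$r = \frac{1}{2}$ ($r = 1 \left(\frac{3}{2} - 1\right) = 1 \cdot \frac{1}{2} = \frac{1}{2} \approx 0.5$)
$Q{\left(p \right)} r = 2 \cdot 39 \cdot \frac{1}{2} = 78 \cdot \frac{1}{2} = 39$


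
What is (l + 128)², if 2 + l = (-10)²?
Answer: 51076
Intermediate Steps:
l = 98 (l = -2 + (-10)² = -2 + 100 = 98)
(l + 128)² = (98 + 128)² = 226² = 51076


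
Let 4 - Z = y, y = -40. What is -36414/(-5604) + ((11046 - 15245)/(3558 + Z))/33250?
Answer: 19127867543/2943734500 ≈ 6.4978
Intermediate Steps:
Z = 44 (Z = 4 - 1*(-40) = 4 + 40 = 44)
-36414/(-5604) + ((11046 - 15245)/(3558 + Z))/33250 = -36414/(-5604) + ((11046 - 15245)/(3558 + 44))/33250 = -36414*(-1/5604) - 4199/3602*(1/33250) = 6069/934 - 4199*1/3602*(1/33250) = 6069/934 - 4199/3602*1/33250 = 6069/934 - 221/6303500 = 19127867543/2943734500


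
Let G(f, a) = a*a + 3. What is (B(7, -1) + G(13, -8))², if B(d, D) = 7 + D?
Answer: 5329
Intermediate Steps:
G(f, a) = 3 + a² (G(f, a) = a² + 3 = 3 + a²)
(B(7, -1) + G(13, -8))² = ((7 - 1) + (3 + (-8)²))² = (6 + (3 + 64))² = (6 + 67)² = 73² = 5329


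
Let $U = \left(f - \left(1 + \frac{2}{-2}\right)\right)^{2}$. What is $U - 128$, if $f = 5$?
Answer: $-103$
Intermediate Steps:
$U = 25$ ($U = \left(5 - \left(1 + \frac{2}{-2}\right)\right)^{2} = \left(5 - 0\right)^{2} = \left(5 + \left(1 - 1\right)\right)^{2} = \left(5 + 0\right)^{2} = 5^{2} = 25$)
$U - 128 = 25 - 128 = -103$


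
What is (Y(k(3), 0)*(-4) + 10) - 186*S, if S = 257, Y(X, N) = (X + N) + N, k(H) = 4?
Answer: -47808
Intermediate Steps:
Y(X, N) = X + 2*N (Y(X, N) = (N + X) + N = X + 2*N)
(Y(k(3), 0)*(-4) + 10) - 186*S = ((4 + 2*0)*(-4) + 10) - 186*257 = ((4 + 0)*(-4) + 10) - 47802 = (4*(-4) + 10) - 47802 = (-16 + 10) - 47802 = -6 - 47802 = -47808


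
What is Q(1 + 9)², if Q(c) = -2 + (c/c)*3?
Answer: 1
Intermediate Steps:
Q(c) = 1 (Q(c) = -2 + 1*3 = -2 + 3 = 1)
Q(1 + 9)² = 1² = 1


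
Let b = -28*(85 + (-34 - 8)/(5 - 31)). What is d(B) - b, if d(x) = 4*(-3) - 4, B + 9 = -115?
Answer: 31320/13 ≈ 2409.2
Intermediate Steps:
B = -124 (B = -9 - 115 = -124)
b = -31528/13 (b = -28*(85 - 42/(-26)) = -28*(85 - 42*(-1/26)) = -28*(85 + 21/13) = -28*1126/13 = -31528/13 ≈ -2425.2)
d(x) = -16 (d(x) = -12 - 4 = -16)
d(B) - b = -16 - 1*(-31528/13) = -16 + 31528/13 = 31320/13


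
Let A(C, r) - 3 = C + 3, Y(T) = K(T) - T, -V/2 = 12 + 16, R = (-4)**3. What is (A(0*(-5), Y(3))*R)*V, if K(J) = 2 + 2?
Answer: 21504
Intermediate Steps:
R = -64
K(J) = 4
V = -56 (V = -2*(12 + 16) = -2*28 = -56)
Y(T) = 4 - T
A(C, r) = 6 + C (A(C, r) = 3 + (C + 3) = 3 + (3 + C) = 6 + C)
(A(0*(-5), Y(3))*R)*V = ((6 + 0*(-5))*(-64))*(-56) = ((6 + 0)*(-64))*(-56) = (6*(-64))*(-56) = -384*(-56) = 21504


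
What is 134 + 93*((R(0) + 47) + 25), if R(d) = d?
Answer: 6830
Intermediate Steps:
134 + 93*((R(0) + 47) + 25) = 134 + 93*((0 + 47) + 25) = 134 + 93*(47 + 25) = 134 + 93*72 = 134 + 6696 = 6830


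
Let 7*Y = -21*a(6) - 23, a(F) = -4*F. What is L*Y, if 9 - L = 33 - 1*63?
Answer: 18759/7 ≈ 2679.9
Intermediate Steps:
L = 39 (L = 9 - (33 - 1*63) = 9 - (33 - 63) = 9 - 1*(-30) = 9 + 30 = 39)
Y = 481/7 (Y = (-(-84)*6 - 23)/7 = (-21*(-24) - 23)/7 = (504 - 23)/7 = (⅐)*481 = 481/7 ≈ 68.714)
L*Y = 39*(481/7) = 18759/7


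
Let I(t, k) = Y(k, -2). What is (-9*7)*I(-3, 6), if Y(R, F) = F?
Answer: 126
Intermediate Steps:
I(t, k) = -2
(-9*7)*I(-3, 6) = -9*7*(-2) = -63*(-2) = 126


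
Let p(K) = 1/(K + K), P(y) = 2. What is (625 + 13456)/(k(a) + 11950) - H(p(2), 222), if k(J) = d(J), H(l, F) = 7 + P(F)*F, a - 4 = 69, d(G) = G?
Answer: -5408292/12023 ≈ -449.83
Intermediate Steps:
a = 73 (a = 4 + 69 = 73)
p(K) = 1/(2*K)
H(l, F) = 7 + 2*F
k(J) = J
(625 + 13456)/(k(a) + 11950) - H(p(2), 222) = (625 + 13456)/(73 + 11950) - (7 + 2*222) = 14081/12023 - (7 + 444) = 14081*(1/12023) - 1*451 = 14081/12023 - 451 = -5408292/12023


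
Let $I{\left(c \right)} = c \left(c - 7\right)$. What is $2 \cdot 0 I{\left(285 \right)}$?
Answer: $0$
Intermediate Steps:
$I{\left(c \right)} = c \left(-7 + c\right)$
$2 \cdot 0 I{\left(285 \right)} = 2 \cdot 0 \cdot 285 \left(-7 + 285\right) = 0 \cdot 285 \cdot 278 = 0 \cdot 79230 = 0$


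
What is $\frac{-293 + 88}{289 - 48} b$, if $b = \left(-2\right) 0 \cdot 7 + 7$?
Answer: $- \frac{1435}{241} \approx -5.9544$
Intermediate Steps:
$b = 7$ ($b = 0 \cdot 7 + 7 = 0 + 7 = 7$)
$\frac{-293 + 88}{289 - 48} b = \frac{-293 + 88}{289 - 48} \cdot 7 = - \frac{205}{241} \cdot 7 = \left(-205\right) \frac{1}{241} \cdot 7 = \left(- \frac{205}{241}\right) 7 = - \frac{1435}{241}$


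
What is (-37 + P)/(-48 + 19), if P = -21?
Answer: 2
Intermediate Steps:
(-37 + P)/(-48 + 19) = (-37 - 21)/(-48 + 19) = -58/(-29) = -58*(-1/29) = 2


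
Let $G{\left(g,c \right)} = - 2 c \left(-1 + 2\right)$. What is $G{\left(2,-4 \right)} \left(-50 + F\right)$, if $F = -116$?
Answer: $-1328$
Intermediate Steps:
$G{\left(g,c \right)} = - 2 c$ ($G{\left(g,c \right)} = - 2 c 1 = - 2 c$)
$G{\left(2,-4 \right)} \left(-50 + F\right) = \left(-2\right) \left(-4\right) \left(-50 - 116\right) = 8 \left(-166\right) = -1328$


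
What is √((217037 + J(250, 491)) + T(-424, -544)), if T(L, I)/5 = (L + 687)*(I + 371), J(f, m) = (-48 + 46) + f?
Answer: I*√10210 ≈ 101.04*I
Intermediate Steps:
J(f, m) = -2 + f
T(L, I) = 5*(371 + I)*(687 + L) (T(L, I) = 5*((L + 687)*(I + 371)) = 5*((687 + L)*(371 + I)) = 5*((371 + I)*(687 + L)) = 5*(371 + I)*(687 + L))
√((217037 + J(250, 491)) + T(-424, -544)) = √((217037 + (-2 + 250)) + (1274385 + 1855*(-424) + 3435*(-544) + 5*(-544)*(-424))) = √((217037 + 248) + (1274385 - 786520 - 1868640 + 1153280)) = √(217285 - 227495) = √(-10210) = I*√10210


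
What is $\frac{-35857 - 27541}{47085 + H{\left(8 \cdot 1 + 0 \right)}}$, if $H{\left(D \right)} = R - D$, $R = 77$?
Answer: $- \frac{31699}{23577} \approx -1.3445$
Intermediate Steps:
$H{\left(D \right)} = 77 - D$
$\frac{-35857 - 27541}{47085 + H{\left(8 \cdot 1 + 0 \right)}} = \frac{-35857 - 27541}{47085 + \left(77 - \left(8 \cdot 1 + 0\right)\right)} = - \frac{63398}{47085 + \left(77 - \left(8 + 0\right)\right)} = - \frac{63398}{47085 + \left(77 - 8\right)} = - \frac{63398}{47085 + 69} = - \frac{63398}{47154} = \left(-63398\right) \frac{1}{47154} = - \frac{31699}{23577}$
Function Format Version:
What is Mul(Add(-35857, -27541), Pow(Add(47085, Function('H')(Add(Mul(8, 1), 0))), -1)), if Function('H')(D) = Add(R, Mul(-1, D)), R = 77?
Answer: Rational(-31699, 23577) ≈ -1.3445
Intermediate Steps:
Function('H')(D) = Add(77, Mul(-1, D))
Mul(Add(-35857, -27541), Pow(Add(47085, Function('H')(Add(Mul(8, 1), 0))), -1)) = Mul(Add(-35857, -27541), Pow(Add(47085, Add(77, Mul(-1, Add(Mul(8, 1), 0)))), -1)) = Mul(-63398, Pow(Add(47085, Add(77, Mul(-1, Add(8, 0)))), -1)) = Mul(-63398, Pow(Add(47085, Add(77, Mul(-1, 8))), -1)) = Mul(-63398, Pow(Add(47085, Add(77, -8)), -1)) = Mul(-63398, Pow(Add(47085, 69), -1)) = Mul(-63398, Pow(47154, -1)) = Mul(-63398, Rational(1, 47154)) = Rational(-31699, 23577)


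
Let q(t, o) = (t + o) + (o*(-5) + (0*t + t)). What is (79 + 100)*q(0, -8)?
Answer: 5728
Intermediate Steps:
q(t, o) = -4*o + 2*t (q(t, o) = (o + t) + (-5*o + (0 + t)) = (o + t) + (-5*o + t) = (o + t) + (t - 5*o) = -4*o + 2*t)
(79 + 100)*q(0, -8) = (79 + 100)*(-4*(-8) + 2*0) = 179*(32 + 0) = 179*32 = 5728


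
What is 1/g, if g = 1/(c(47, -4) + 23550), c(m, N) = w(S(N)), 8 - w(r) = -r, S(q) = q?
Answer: 23554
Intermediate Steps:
w(r) = 8 + r (w(r) = 8 - (-1)*r = 8 + r)
c(m, N) = 8 + N
g = 1/23554 (g = 1/((8 - 4) + 23550) = 1/(4 + 23550) = 1/23554 ≈ 4.2456e-5)
1/g = 1/(1/23554) = 23554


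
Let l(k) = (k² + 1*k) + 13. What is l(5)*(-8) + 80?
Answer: -264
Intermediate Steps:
l(k) = 13 + k + k² (l(k) = (k² + k) + 13 = (k + k²) + 13 = 13 + k + k²)
l(5)*(-8) + 80 = (13 + 5 + 5²)*(-8) + 80 = (13 + 5 + 25)*(-8) + 80 = 43*(-8) + 80 = -344 + 80 = -264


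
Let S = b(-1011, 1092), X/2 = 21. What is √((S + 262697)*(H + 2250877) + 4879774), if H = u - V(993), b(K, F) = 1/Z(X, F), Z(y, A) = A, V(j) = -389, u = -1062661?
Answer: √93086079617576409/546 ≈ 5.5879e+5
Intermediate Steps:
X = 42 (X = 2*21 = 42)
b(K, F) = 1/F
S = 1/1092 ≈ 0.00091575
H = -1062272 (H = -1062661 - 1*(-389) = -1062661 + 389 = -1062272)
√((S + 262697)*(H + 2250877) + 4879774) = √((1/1092 + 262697)*(-1062272 + 2250877) + 4879774) = √((286865125/1092)*1188605 + 4879774) = √(340969321900625/1092 + 4879774) = √(340974650613833/1092) = √93086079617576409/546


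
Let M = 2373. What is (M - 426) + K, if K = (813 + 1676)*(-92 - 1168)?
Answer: -3134193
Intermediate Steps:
K = -3136140 (K = 2489*(-1260) = -3136140)
(M - 426) + K = (2373 - 426) - 3136140 = 1947 - 3136140 = -3134193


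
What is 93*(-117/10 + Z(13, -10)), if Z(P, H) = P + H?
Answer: -8091/10 ≈ -809.10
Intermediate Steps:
Z(P, H) = H + P
93*(-117/10 + Z(13, -10)) = 93*(-117/10 + (-10 + 13)) = 93*(-117*1/10 + 3) = 93*(-117/10 + 3) = 93*(-87/10) = -8091/10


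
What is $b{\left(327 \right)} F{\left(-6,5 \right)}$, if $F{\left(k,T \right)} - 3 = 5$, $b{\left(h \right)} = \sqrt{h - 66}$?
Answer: $24 \sqrt{29} \approx 129.24$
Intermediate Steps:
$b{\left(h \right)} = \sqrt{-66 + h}$
$F{\left(k,T \right)} = 8$ ($F{\left(k,T \right)} = 3 + 5 = 8$)
$b{\left(327 \right)} F{\left(-6,5 \right)} = \sqrt{-66 + 327} \cdot 8 = \sqrt{261} \cdot 8 = 3 \sqrt{29} \cdot 8 = 24 \sqrt{29}$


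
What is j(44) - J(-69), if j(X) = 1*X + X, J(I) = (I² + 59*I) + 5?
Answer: -607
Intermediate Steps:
J(I) = 5 + I² + 59*I
j(X) = 2*X (j(X) = X + X = 2*X)
j(44) - J(-69) = 2*44 - (5 + (-69)² + 59*(-69)) = 88 - (5 + 4761 - 4071) = 88 - 1*695 = 88 - 695 = -607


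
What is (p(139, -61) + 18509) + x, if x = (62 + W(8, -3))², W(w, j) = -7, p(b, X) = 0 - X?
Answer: 21595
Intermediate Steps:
p(b, X) = -X
x = 3025 (x = (62 - 7)² = 55² = 3025)
(p(139, -61) + 18509) + x = (-1*(-61) + 18509) + 3025 = (61 + 18509) + 3025 = 18570 + 3025 = 21595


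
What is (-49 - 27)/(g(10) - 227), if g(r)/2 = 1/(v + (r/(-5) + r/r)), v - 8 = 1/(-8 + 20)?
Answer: 6460/19271 ≈ 0.33522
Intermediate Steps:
v = 97/12 (v = 8 + 1/(-8 + 20) = 8 + 1/12 = 97/12 ≈ 8.0833)
g(r) = 2/(109/12 - r/5) (g(r) = 2/(97/12 + (r/(-5) + r/r)) = 2/(97/12 + (r*(-⅕) + 1)) = 2/(97/12 + (-r/5 + 1)) = 2/(97/12 + (1 - r/5)) = 2/(109/12 - r/5))
(-49 - 27)/(g(10) - 227) = (-49 - 27)/(-120/(-545 + 12*10) - 227) = -76/(-120/(-545 + 120) - 227) = -76/(-120/(-425) - 227) = -76/(-120*(-1/425) - 227) = -76/(24/85 - 227) = -76/(-19271/85) = -76*(-85/19271) = 6460/19271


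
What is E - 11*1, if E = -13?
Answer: -24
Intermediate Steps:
E - 11*1 = -13 - 11*1 = -13 - 11 = -24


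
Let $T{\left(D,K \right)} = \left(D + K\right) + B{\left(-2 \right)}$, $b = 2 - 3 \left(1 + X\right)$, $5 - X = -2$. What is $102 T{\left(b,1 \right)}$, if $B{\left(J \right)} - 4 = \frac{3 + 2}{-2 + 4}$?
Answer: $-1479$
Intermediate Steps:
$X = 7$ ($X = 5 - -2 = 5 + 2 = 7$)
$B{\left(J \right)} = \frac{13}{2}$ ($B{\left(J \right)} = 4 + \frac{3 + 2}{-2 + 4} = 4 + \frac{5}{2} = \frac{13}{2}$)
$b = -22$ ($b = 2 - 3 \left(1 + 7\right) = 2 - 3 \cdot 8 = 2 - 24 = -22$)
$T{\left(D,K \right)} = \frac{13}{2} + D + K$ ($T{\left(D,K \right)} = \left(D + K\right) + \frac{13}{2} = \frac{13}{2} + D + K$)
$102 T{\left(b,1 \right)} = 102 \left(\frac{13}{2} - 22 + 1\right) = 102 \left(- \frac{29}{2}\right) = -1479$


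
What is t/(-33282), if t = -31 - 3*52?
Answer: 187/33282 ≈ 0.0056187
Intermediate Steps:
t = -187 (t = -31 - 156 = -187)
t/(-33282) = -187/(-33282) = -187*(-1/33282) = 187/33282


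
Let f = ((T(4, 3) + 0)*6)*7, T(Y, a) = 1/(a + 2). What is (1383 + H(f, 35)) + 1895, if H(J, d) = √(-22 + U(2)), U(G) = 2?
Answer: 3278 + 2*I*√5 ≈ 3278.0 + 4.4721*I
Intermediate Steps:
T(Y, a) = 1/(2 + a)
f = 42/5 (f = ((1/(2 + 3) + 0)*6)*7 = ((1/5 + 0)*6)*7 = ((⅕ + 0)*6)*7 = ((⅕)*6)*7 = (6/5)*7 = 42/5 ≈ 8.4000)
H(J, d) = 2*I*√5 (H(J, d) = √(-22 + 2) = √(-20) = 2*I*√5)
(1383 + H(f, 35)) + 1895 = (1383 + 2*I*√5) + 1895 = 3278 + 2*I*√5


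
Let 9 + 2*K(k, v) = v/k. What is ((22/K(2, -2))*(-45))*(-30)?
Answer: -5940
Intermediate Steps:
K(k, v) = -9/2 + v/(2*k) (K(k, v) = -9/2 + (v/k)/2 = -9/2 + v/(2*k))
((22/K(2, -2))*(-45))*(-30) = ((22/(((1/2)*(-2 - 9*2)/2)))*(-45))*(-30) = ((22/(((1/2)*(1/2)*(-2 - 18))))*(-45))*(-30) = ((22/(((1/2)*(1/2)*(-20))))*(-45))*(-30) = ((22/(-5))*(-45))*(-30) = ((22*(-1/5))*(-45))*(-30) = -22/5*(-45)*(-30) = 198*(-30) = -5940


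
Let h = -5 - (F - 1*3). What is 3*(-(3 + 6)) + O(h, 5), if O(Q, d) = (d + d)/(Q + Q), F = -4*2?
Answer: -157/6 ≈ -26.167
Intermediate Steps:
F = -8 (F = -1*8 = -8)
h = 6 (h = -5 - (-8 - 1*3) = -5 - (-8 - 3) = -5 - 1*(-11) = -5 + 11 = 6)
O(Q, d) = d/Q (O(Q, d) = (2*d)/((2*Q)) = (2*d)*(1/(2*Q)) = d/Q)
3*(-(3 + 6)) + O(h, 5) = 3*(-(3 + 6)) + 5/6 = 3*(-1*9) + 5*(⅙) = 3*(-9) + ⅚ = -27 + ⅚ = -157/6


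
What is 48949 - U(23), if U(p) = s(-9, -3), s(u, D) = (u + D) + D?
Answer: 48964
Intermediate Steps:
s(u, D) = u + 2*D (s(u, D) = (D + u) + D = u + 2*D)
U(p) = -15 (U(p) = -9 + 2*(-3) = -9 - 6 = -15)
48949 - U(23) = 48949 - 1*(-15) = 48949 + 15 = 48964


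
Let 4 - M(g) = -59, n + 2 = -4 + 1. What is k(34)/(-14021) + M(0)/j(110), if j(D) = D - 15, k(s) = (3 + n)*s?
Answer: 889783/1331995 ≈ 0.66801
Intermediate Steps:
n = -5 (n = -2 + (-4 + 1) = -2 - 3 = -5)
M(g) = 63 (M(g) = 4 - 1*(-59) = 4 + 59 = 63)
k(s) = -2*s (k(s) = (3 - 5)*s = -2*s)
j(D) = -15 + D
k(34)/(-14021) + M(0)/j(110) = -2*34/(-14021) + 63/(-15 + 110) = -68*(-1/14021) + 63/95 = 68/14021 + 63*(1/95) = 68/14021 + 63/95 = 889783/1331995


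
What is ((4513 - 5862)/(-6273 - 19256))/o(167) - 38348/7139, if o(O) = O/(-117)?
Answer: -164617447151/30436005677 ≈ -5.4086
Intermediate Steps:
o(O) = -O/117 (o(O) = O*(-1/117) = -O/117)
((4513 - 5862)/(-6273 - 19256))/o(167) - 38348/7139 = ((4513 - 5862)/(-6273 - 19256))/((-1/117*167)) - 38348/7139 = (-1349/(-25529))/(-167/117) - 38348*1/7139 = -1349*(-1/25529)*(-117/167) - 38348/7139 = (1349/25529)*(-117/167) - 38348/7139 = -157833/4263343 - 38348/7139 = -164617447151/30436005677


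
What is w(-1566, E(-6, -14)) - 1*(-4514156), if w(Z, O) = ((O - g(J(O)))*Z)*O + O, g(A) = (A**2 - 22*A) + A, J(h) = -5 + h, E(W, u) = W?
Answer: 1150382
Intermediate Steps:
g(A) = A**2 - 21*A
w(Z, O) = O + O*Z*(O - (-26 + O)*(-5 + O)) (w(Z, O) = ((O - (-5 + O)*(-21 + (-5 + O)))*Z)*O + O = ((O - (-5 + O)*(-26 + O))*Z)*O + O = ((O - (-26 + O)*(-5 + O))*Z)*O + O = (Z*(O - (-26 + O)*(-5 + O)))*O + O = O*Z*(O - (-26 + O)*(-5 + O)) + O = O + O*Z*(O - (-26 + O)*(-5 + O)))
w(-1566, E(-6, -14)) - 1*(-4514156) = -6*(1 - 6*(-1566) - 1*(-1566)*(-26 - 6)*(-5 - 6)) - 1*(-4514156) = -6*(1 + 9396 - 1*(-1566)*(-32)*(-11)) + 4514156 = -6*(1 + 9396 + 551232) + 4514156 = -6*560629 + 4514156 = -3363774 + 4514156 = 1150382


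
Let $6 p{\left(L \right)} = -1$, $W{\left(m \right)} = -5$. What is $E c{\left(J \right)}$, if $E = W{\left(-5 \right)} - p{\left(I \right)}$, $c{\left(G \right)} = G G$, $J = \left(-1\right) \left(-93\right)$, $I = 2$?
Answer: $- \frac{83607}{2} \approx -41804.0$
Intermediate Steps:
$p{\left(L \right)} = - \frac{1}{6}$ ($p{\left(L \right)} = \frac{1}{6} \left(-1\right) = - \frac{1}{6}$)
$J = 93$
$c{\left(G \right)} = G^{2}$
$E = - \frac{29}{6}$ ($E = -5 - - \frac{1}{6} = -5 + \frac{1}{6} = - \frac{29}{6} \approx -4.8333$)
$E c{\left(J \right)} = - \frac{29 \cdot 93^{2}}{6} = \left(- \frac{29}{6}\right) 8649 = - \frac{83607}{2}$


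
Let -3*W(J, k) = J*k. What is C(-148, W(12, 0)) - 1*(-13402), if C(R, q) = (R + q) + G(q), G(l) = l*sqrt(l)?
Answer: 13254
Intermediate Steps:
W(J, k) = -J*k/3
G(l) = l**(3/2)
C(R, q) = R + q + q**(3/2) (C(R, q) = (R + q) + q**(3/2) = R + q + q**(3/2))
C(-148, W(12, 0)) - 1*(-13402) = (-148 - 1/3*12*0 + (-1/3*12*0)**(3/2)) - 1*(-13402) = (-148 + 0 + 0**(3/2)) + 13402 = (-148 + 0 + 0) + 13402 = -148 + 13402 = 13254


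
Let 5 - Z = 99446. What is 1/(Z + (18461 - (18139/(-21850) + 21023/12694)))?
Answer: -69340975/5615289429521 ≈ -1.2349e-5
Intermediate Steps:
Z = -99441 (Z = 5 - 1*99446 = 5 - 99446 = -99441)
1/(Z + (18461 - (18139/(-21850) + 21023/12694))) = 1/(-99441 + (18461 - (18139/(-21850) + 21023/12694))) = 1/(-99441 + (18461 - (18139*(-1/21850) + 21023*(1/12694)))) = 1/(-99441 + (18461 - (-18139/21850 + 21023/12694))) = 1/(-99441 + (18461 - 1*57274021/69340975)) = 1/(-99441 + (18461 - 57274021/69340975)) = 1/(-99441 + 1280046465454/69340975) = 1/(-5615289429521/69340975) = -69340975/5615289429521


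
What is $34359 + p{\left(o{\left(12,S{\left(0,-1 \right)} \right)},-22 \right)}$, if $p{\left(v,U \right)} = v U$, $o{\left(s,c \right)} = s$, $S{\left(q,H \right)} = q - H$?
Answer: $34095$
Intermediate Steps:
$p{\left(v,U \right)} = U v$
$34359 + p{\left(o{\left(12,S{\left(0,-1 \right)} \right)},-22 \right)} = 34359 - 264 = 34095$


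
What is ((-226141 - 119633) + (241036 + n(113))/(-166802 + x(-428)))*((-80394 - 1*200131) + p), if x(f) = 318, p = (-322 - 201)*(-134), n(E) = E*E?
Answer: 12114381187352503/166484 ≈ 7.2766e+10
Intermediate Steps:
n(E) = E²
p = 70082 (p = -523*(-134) = 70082)
((-226141 - 119633) + (241036 + n(113))/(-166802 + x(-428)))*((-80394 - 1*200131) + p) = ((-226141 - 119633) + (241036 + 113²)/(-166802 + 318))*((-80394 - 1*200131) + 70082) = (-345774 + (241036 + 12769)/(-166484))*((-80394 - 200131) + 70082) = (-345774 + 253805*(-1/166484))*(-280525 + 70082) = (-345774 - 253805/166484)*(-210443) = -57566092421/166484*(-210443) = 12114381187352503/166484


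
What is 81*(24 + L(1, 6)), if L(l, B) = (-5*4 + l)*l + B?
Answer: 891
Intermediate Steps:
L(l, B) = B + l*(-20 + l) (L(l, B) = (-20 + l)*l + B = l*(-20 + l) + B = B + l*(-20 + l))
81*(24 + L(1, 6)) = 81*(24 + (6 + 1**2 - 20*1)) = 81*(24 + (6 + 1 - 20)) = 81*(24 - 13) = 81*11 = 891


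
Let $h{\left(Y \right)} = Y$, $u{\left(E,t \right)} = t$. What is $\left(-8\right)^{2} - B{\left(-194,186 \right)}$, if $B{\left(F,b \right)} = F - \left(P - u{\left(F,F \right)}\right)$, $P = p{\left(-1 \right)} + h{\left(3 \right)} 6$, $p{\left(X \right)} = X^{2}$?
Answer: $471$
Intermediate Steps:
$P = 19$ ($P = \left(-1\right)^{2} + 3 \cdot 6 = 1 + 18 = 19$)
$B{\left(F,b \right)} = -19 + 2 F$ ($B{\left(F,b \right)} = F + \left(F - 19\right) = F + \left(-19 + F\right) = -19 + 2 F$)
$\left(-8\right)^{2} - B{\left(-194,186 \right)} = \left(-8\right)^{2} - \left(-19 + 2 \left(-194\right)\right) = 64 - \left(-19 - 388\right) = 64 - -407 = 64 + 407 = 471$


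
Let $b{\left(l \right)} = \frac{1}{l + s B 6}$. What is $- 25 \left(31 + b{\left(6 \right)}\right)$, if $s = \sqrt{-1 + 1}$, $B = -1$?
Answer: $- \frac{4675}{6} \approx -779.17$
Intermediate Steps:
$s = 0$ ($s = \sqrt{0} = 0$)
$b{\left(l \right)} = \frac{1}{l}$ ($b{\left(l \right)} = \frac{1}{l + 0 \left(-1\right) 6} = \frac{1}{l + 0 \cdot 6} = \frac{1}{l + 0} = \frac{1}{l}$)
$- 25 \left(31 + b{\left(6 \right)}\right) = - 25 \left(31 + \frac{1}{6}\right) = \left(-25\right) \frac{187}{6} = - \frac{4675}{6}$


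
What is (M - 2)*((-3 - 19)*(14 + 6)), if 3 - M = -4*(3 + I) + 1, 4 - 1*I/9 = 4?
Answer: -5280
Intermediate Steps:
I = 0 (I = 36 - 9*4 = 36 - 36 = 0)
M = 14 (M = 3 - (-4*(3 + 0) + 1) = 3 - (-4*3 + 1) = 3 - (-12 + 1) = 3 - 1*(-11) = 3 + 11 = 14)
(M - 2)*((-3 - 19)*(14 + 6)) = (14 - 2)*((-3 - 19)*(14 + 6)) = 12*(-22*20) = 12*(-440) = -5280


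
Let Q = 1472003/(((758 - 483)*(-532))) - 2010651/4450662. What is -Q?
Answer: 1140924342881/108521975100 ≈ 10.513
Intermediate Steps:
Q = -1140924342881/108521975100 (Q = 1472003/((275*(-532))) - 2010651*1/4450662 = 1472003/(-146300) - 670217/1483554 = 1472003*(-1/146300) - 670217/1483554 = -1472003/146300 - 670217/1483554 = -1140924342881/108521975100 ≈ -10.513)
-Q = -1*(-1140924342881/108521975100) = 1140924342881/108521975100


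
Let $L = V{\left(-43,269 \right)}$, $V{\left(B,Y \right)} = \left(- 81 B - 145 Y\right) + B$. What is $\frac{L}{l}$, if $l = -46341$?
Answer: $\frac{11855}{15447} \approx 0.76746$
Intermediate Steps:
$V{\left(B,Y \right)} = - 145 Y - 80 B$ ($V{\left(B,Y \right)} = \left(- 145 Y - 81 B\right) + B = - 145 Y - 80 B$)
$L = -35565$ ($L = \left(-145\right) 269 - -3440 = -39005 + 3440 = -35565$)
$\frac{L}{l} = - \frac{35565}{-46341} = \left(-35565\right) \left(- \frac{1}{46341}\right) = \frac{11855}{15447}$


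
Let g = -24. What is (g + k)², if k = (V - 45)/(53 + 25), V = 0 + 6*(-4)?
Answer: 418609/676 ≈ 619.24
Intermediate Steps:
V = -24 (V = 0 - 24 = -24)
k = -23/26 (k = (-24 - 45)/(53 + 25) = -69/78 = -69*1/78 = -23/26 ≈ -0.88461)
(g + k)² = (-24 - 23/26)² = (-647/26)² = 418609/676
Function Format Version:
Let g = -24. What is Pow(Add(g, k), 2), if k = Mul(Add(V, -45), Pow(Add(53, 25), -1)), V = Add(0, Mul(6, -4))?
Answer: Rational(418609, 676) ≈ 619.24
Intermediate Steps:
V = -24 (V = Add(0, -24) = -24)
k = Rational(-23, 26) (k = Mul(Add(-24, -45), Pow(Add(53, 25), -1)) = Mul(-69, Pow(78, -1)) = Mul(-69, Rational(1, 78)) = Rational(-23, 26) ≈ -0.88461)
Pow(Add(g, k), 2) = Pow(Add(-24, Rational(-23, 26)), 2) = Pow(Rational(-647, 26), 2) = Rational(418609, 676)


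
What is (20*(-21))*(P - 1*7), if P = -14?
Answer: 8820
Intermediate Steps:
(20*(-21))*(P - 1*7) = (20*(-21))*(-14 - 1*7) = -420*(-14 - 7) = -420*(-21) = 8820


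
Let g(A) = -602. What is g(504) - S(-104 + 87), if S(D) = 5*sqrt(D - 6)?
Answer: -602 - 5*I*sqrt(23) ≈ -602.0 - 23.979*I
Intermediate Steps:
S(D) = 5*sqrt(-6 + D)
g(504) - S(-104 + 87) = -602 - 5*sqrt(-6 + (-104 + 87)) = -602 - 5*sqrt(-6 - 17) = -602 - 5*sqrt(-23) = -602 - 5*I*sqrt(23)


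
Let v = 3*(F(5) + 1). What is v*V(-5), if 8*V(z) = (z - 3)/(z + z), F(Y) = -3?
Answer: -⅗ ≈ -0.60000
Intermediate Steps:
V(z) = (-3 + z)/(16*z) (V(z) = ((z - 3)/(z + z))/8 = ((-3 + z)/((2*z)))/8 = ((-3 + z)*(1/(2*z)))/8 = ((-3 + z)/(2*z))/8 = (-3 + z)/(16*z))
v = -6 (v = 3*(-3 + 1) = 3*(-2) = -6)
v*V(-5) = -3*(-3 - 5)/(8*(-5)) = -3*(-1)*(-8)/(8*5) = -6*⅒ = -⅗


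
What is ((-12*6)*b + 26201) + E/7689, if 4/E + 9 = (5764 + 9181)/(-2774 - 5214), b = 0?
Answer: 17494137614341/667689693 ≈ 26201.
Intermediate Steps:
E = -31952/86837 (E = 4/(-9 + (5764 + 9181)/(-2774 - 5214)) = 4/(-9 + 14945/(-7988)) = 4/(-9 + 14945*(-1/7988)) = 4/(-9 - 14945/7988) = 4/(-86837/7988) = 4*(-7988/86837) = -31952/86837 ≈ -0.36795)
((-12*6)*b + 26201) + E/7689 = (-12*6*0 + 26201) - 31952/86837/7689 = (-72*0 + 26201) - 31952/86837*1/7689 = (0 + 26201) - 31952/667689693 = 26201 - 31952/667689693 = 17494137614341/667689693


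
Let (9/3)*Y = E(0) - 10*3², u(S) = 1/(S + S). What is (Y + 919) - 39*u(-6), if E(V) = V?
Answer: 3569/4 ≈ 892.25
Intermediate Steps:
u(S) = 1/(2*S)
Y = -30 (Y = (0 - 10*3²)/3 = (0 - 10*9)/3 = (0 - 90)/3 = (⅓)*(-90) = -30)
(Y + 919) - 39*u(-6) = (-30 + 919) - 39/(2*(-6)) = 889 - 39*(-1)/(2*6) = 889 - 39*(-1/12) = 889 + 13/4 = 3569/4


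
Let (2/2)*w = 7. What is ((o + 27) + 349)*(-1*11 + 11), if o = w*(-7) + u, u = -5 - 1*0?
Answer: 0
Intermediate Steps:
w = 7
u = -5 (u = -5 + 0 = -5)
o = -54 (o = 7*(-7) - 5 = -49 - 5 = -54)
((o + 27) + 349)*(-1*11 + 11) = ((-54 + 27) + 349)*(-1*11 + 11) = (-27 + 349)*(-11 + 11) = 322*0 = 0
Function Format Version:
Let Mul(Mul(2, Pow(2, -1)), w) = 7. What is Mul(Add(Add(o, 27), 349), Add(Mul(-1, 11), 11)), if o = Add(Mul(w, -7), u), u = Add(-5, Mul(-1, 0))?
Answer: 0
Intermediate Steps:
w = 7
u = -5 (u = Add(-5, 0) = -5)
o = -54 (o = Add(Mul(7, -7), -5) = Add(-49, -5) = -54)
Mul(Add(Add(o, 27), 349), Add(Mul(-1, 11), 11)) = Mul(Add(Add(-54, 27), 349), Add(Mul(-1, 11), 11)) = Mul(Add(-27, 349), Add(-11, 11)) = Mul(322, 0) = 0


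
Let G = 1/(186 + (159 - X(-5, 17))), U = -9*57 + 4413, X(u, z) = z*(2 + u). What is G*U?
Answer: 325/33 ≈ 9.8485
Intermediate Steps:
U = 3900 (U = -513 + 4413 = 3900)
G = 1/396 (G = 1/(186 + (159 - 17*(2 - 5))) = 1/(186 + (159 - 17*(-3))) = 1/(186 + (159 - 1*(-51))) = 1/(186 + (159 + 51)) = 1/(186 + 210) = 1/396 ≈ 0.0025253)
G*U = (1/396)*3900 = 325/33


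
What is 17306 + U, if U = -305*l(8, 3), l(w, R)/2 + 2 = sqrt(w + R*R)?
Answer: 18526 - 610*sqrt(17) ≈ 16011.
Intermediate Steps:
l(w, R) = -4 + 2*sqrt(w + R**2) (l(w, R) = -4 + 2*sqrt(w + R*R) = -4 + 2*sqrt(w + R**2))
U = 1220 - 610*sqrt(17) (U = -305*(-4 + 2*sqrt(8 + 3**2)) = -305*(-4 + 2*sqrt(8 + 9)) = -305*(-4 + 2*sqrt(17)) = 1220 - 610*sqrt(17) ≈ -1295.1)
17306 + U = 17306 + (1220 - 610*sqrt(17)) = 18526 - 610*sqrt(17)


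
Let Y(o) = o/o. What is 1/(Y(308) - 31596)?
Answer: -1/31595 ≈ -3.1651e-5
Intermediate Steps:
Y(o) = 1
1/(Y(308) - 31596) = 1/(1 - 31596) = 1/(-31595) = -1/31595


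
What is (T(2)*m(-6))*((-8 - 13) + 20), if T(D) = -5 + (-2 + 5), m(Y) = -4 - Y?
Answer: 4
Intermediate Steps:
T(D) = -2 (T(D) = -5 + 3 = -2)
(T(2)*m(-6))*((-8 - 13) + 20) = (-2*(-4 - 1*(-6)))*((-8 - 13) + 20) = (-2*(-4 + 6))*(-21 + 20) = -2*2*(-1) = -4*(-1) = 4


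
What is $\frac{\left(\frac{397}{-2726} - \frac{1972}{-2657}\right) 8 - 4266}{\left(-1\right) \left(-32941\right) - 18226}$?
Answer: $- \frac{5143999078}{17763413355} \approx -0.28958$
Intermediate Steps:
$\frac{\left(\frac{397}{-2726} - \frac{1972}{-2657}\right) 8 - 4266}{\left(-1\right) \left(-32941\right) - 18226} = \frac{\left(397 \left(- \frac{1}{2726}\right) - - \frac{1972}{2657}\right) 8 - 4266}{32941 - 18226} = \frac{\left(- \frac{397}{2726} + \frac{1972}{2657}\right) 8 - 4266}{14715} = \left(\frac{4320843}{7242982} \cdot 8 - 4266\right) \frac{1}{14715} = \left(\frac{17283372}{3621491} - 4266\right) \frac{1}{14715} = \left(- \frac{15431997234}{3621491}\right) \frac{1}{14715} = - \frac{5143999078}{17763413355}$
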